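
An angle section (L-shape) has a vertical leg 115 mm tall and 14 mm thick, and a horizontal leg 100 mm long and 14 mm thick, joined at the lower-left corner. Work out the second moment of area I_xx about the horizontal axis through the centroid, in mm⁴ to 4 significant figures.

I_xx ≈ 3.551 × 10⁶ mm⁴

Split into non-overlapping primitives; take the origin at the lower-left of the bounding box.
Vertical leg: 14 × 115, A = 1 610 mm², y = 57.5 mm, Ī = 1 774 354 mm⁴.
Horizontal leg (remainder): 86 × 14, A = 1 204 mm², y = 7 mm, Ī = 19665.3 mm⁴.
Centroid: ȳ = ΣA·y / ΣA = 35.893 mm.
Transfer each piece to the horizontal axis through the centroid using Ī + A·d² with d = y − 35.893:
  vertical leg: d = 21.607 mm → contributes +2 526 000 mm⁴
  horizontal leg (remainder): d = -28.893 mm → contributes +1 024 774 mm⁴
Total I = 3 550 774 mm⁴.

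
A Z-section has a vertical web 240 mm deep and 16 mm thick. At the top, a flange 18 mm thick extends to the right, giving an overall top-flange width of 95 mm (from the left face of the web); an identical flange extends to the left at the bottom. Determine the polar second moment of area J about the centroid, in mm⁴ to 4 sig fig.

Treat the section as a set of non-overlapping primitives; coordinates are from the bounding-box lower-left.
Web: 16 × 240, A = 3 840 mm², y = 120 mm, Ī = 18 432 000 mm⁴.
Top flange (beyond web): 79 × 18, A = 1 422 mm², y = 231 mm, Ī = 38 394 mm⁴.
Bottom flange (beyond web): 79 × 18, A = 1 422 mm², y = 9 mm, Ī = 38 394 mm⁴.
Centroid: ȳ = ΣA·y / ΣA = 120 mm.
Transfer each piece to the centroidal x-axis using Ī + A·d² with d = y − 120:
  web: d = 0 mm → contributes +18 432 000 mm⁴
  top flange (beyond web): d = 111 mm → contributes +17 558 856 mm⁴
  bottom flange (beyond web): d = -111 mm → contributes +17 558 856 mm⁴
Total I = 53 549 712 mm⁴.
For the y-axis: x̄ = 87 mm.
Repeating about the centroidal y-axis gives I_y = 7 977 812 mm⁴.
Polar second moment: J = I_x + I_y = 61 527 524 mm⁴.

J ≈ 6.153 × 10⁷ mm⁴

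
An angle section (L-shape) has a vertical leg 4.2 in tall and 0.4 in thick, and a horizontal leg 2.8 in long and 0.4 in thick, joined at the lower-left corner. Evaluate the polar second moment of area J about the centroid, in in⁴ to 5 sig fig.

J ≈ 6.3684 in⁴

Break the section into simple shapes (no overlaps), measuring from the bottom-left corner of the bounding box.
Vertical leg: 0.4 × 4.2, A = 1.68 in², y = 2.1 in, Ī = 2.4696 in⁴.
Horizontal leg (remainder): 2.4 × 0.4, A = 0.96 in², y = 0.2 in, Ī = 0.0128 in⁴.
Centroid: ȳ = ΣA·y / ΣA = 1.409091 in.
Transfer each piece to the centroidal x-axis using Ī + A·d² with d = y − 1.409091:
  vertical leg: d = 0.6909091 in → contributes +3.271557 in⁴
  horizontal leg (remainder): d = -1.209091 in → contributes +1.416225 in⁴
Total I = 4.687782 in⁴.
For the y-axis: x̄ = 0.7090909 in.
Repeating about the centroidal y-axis gives I_y = 1.680582 in⁴.
Polar second moment: J = I_x + I_y = 6.368364 in⁴.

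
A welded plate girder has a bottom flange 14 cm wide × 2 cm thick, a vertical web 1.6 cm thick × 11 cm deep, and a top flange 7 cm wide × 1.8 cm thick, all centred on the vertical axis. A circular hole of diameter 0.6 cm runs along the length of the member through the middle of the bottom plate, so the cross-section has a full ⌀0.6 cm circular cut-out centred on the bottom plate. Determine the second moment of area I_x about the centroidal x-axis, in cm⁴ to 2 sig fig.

I_x ≈ 1700 cm⁴

Treat the section as a set of non-overlapping primitives; coordinates are from the bounding-box lower-left.
Bottom plate: 14 × 2, A = 28 cm², y = 1 cm, Ī = 9.333 cm⁴.
Web plate: 1.6 × 11, A = 17.6 cm², y = 7.5 cm, Ī = 177.5 cm⁴.
Top plate: 7 × 1.8, A = 12.6 cm², y = 13.9 cm, Ī = 3.402 cm⁴.
Hole (subtracted): ⌀0.6, A = 0.2827 cm², y = 1 cm, Ī = 0.006362 cm⁴.
Centroid: ȳ = ΣA·y / ΣA = 5.782 cm.
Transfer each piece to the centroidal x-axis using Ī + A·d² with d = y − 5.782:
  bottom plate: d = -4.782 cm → contributes +649.5 cm⁴
  web plate: d = 1.718 cm → contributes +229.4 cm⁴
  top plate: d = 8.118 cm → contributes +833.8 cm⁴
  hole: d = -4.782 cm → contributes −6.471 cm⁴
Total I = 1 706 cm⁴.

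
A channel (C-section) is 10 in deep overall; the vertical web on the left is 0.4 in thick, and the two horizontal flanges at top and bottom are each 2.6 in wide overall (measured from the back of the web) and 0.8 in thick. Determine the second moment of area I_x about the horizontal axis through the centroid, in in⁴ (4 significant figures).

I_x ≈ 108.0 in⁴

Treat the section as a set of non-overlapping primitives; coordinates are from the bounding-box lower-left.
Web: 0.4 × 10, A = 4 in², y = 5 in, Ī = 33.3333 in⁴.
Top flange (beyond web): 2.2 × 0.8, A = 1.76 in², y = 9.6 in, Ī = 0.0938667 in⁴.
Bottom flange (beyond web): 2.2 × 0.8, A = 1.76 in², y = 0.4 in, Ī = 0.0938667 in⁴.
By symmetry the centroid is at mid-height, ȳ = 5 in.
Transfer each piece to the horizontal axis through the centroid using Ī + A·d² with d = y − 5:
  web: d = 0 in → contributes +33.3333 in⁴
  top flange (beyond web): d = 4.6 in → contributes +37.3355 in⁴
  bottom flange (beyond web): d = -4.6 in → contributes +37.3355 in⁴
Total I = 108.004 in⁴.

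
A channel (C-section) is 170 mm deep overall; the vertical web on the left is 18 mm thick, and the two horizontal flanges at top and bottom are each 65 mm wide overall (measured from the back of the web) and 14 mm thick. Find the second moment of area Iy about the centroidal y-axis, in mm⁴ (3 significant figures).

Iy ≈ 1.30 × 10⁶ mm⁴

Treat the section as a set of non-overlapping primitives; coordinates are from the bounding-box lower-left.
Web: 18 × 170, A = 3 060 mm², x = 9 mm, Ī = 82 620 mm⁴.
Top flange (beyond web): 47 × 14, A = 658 mm², x = 41.5 mm, Ī = 121 127 mm⁴.
Bottom flange (beyond web): 47 × 14, A = 658 mm², x = 41.5 mm, Ī = 121 127 mm⁴.
Centroid: x̄ = ΣA·x / ΣA = 18.774 mm.
Transfer each piece to the centroidal y-axis using Ī + A·d² with d = x − 18.774:
  web: d = -9.7738 mm → contributes +374 931 mm⁴
  top flange (beyond web): d = 22.726 mm → contributes +460 972 mm⁴
  bottom flange (beyond web): d = 22.726 mm → contributes +460 972 mm⁴
Total I = 1 296 875 mm⁴.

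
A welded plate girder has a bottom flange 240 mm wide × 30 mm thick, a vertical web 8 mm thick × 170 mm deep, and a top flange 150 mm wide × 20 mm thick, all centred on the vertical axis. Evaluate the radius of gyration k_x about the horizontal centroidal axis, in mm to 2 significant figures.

k_x ≈ 87 mm

Decompose the section into non-overlapping parts with the origin at the bottom-left of its bounding rectangle.
Bottom plate: 240 × 30, A = 7 200 mm², y = 15 mm, Ī = 540 000 mm⁴.
Web plate: 8 × 170, A = 1 360 mm², y = 115 mm, Ī = 3 275 333 mm⁴.
Top plate: 150 × 20, A = 3 000 mm², y = 210 mm, Ī = 100 000 mm⁴.
Centroid: ȳ = ΣA·y / ΣA = 77.37 mm.
Transfer each piece to the horizontal centroidal axis using Ī + A·d² with d = y − 77.37:
  bottom plate: d = -62.37 mm → contributes +28 548 339 mm⁴
  web plate: d = 37.63 mm → contributes +5 201 092 mm⁴
  top plate: d = 132.6 mm → contributes +52 871 958 mm⁴
Total I = 86 621 389 mm⁴.
Radius of gyration: k = √(I/A) = √(86 621 389 / 11 560) = 86.56 mm.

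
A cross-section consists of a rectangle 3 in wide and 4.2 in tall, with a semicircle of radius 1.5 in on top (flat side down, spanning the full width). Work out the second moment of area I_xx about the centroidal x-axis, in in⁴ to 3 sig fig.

I_xx ≈ 39.7 in⁴

Decompose the section into non-overlapping parts with the origin at the bottom-left of its bounding rectangle.
Rectangular body: 3 × 4.2, A = 12.6 in², y = 2.1 in, Ī = 18.522 in⁴.
Semicircular cap: semicircle r = 1.5, A = 3.5343 in², y = 4.8366 in, Ī = 0.55564 in⁴.
Centroid: ȳ = ΣA·y / ΣA = 2.6995 in.
Transfer each piece to the centroidal x-axis using Ī + A·d² with d = y − 2.6995:
  rectangular body: d = -0.59947 in → contributes +23.05 in⁴
  semicircular cap: d = 2.1372 in → contributes +16.698 in⁴
Total I = 39.748 in⁴.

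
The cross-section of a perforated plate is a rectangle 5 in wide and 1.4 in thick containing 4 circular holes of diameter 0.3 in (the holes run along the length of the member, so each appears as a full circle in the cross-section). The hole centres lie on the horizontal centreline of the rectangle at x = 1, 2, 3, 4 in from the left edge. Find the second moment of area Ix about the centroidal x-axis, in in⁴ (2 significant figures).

Treat the section as a set of non-overlapping primitives; coordinates are from the bounding-box lower-left.
Plate: 5 × 1.4, A = 7 in², y = 0.7 in, Ī = 1.143 in⁴.
Hole 1 (subtracted): ⌀0.3, A = 0.07069 in², y = 0.7 in, Ī = 0.0003976 in⁴.
Hole 2 (subtracted): ⌀0.3, A = 0.07069 in², y = 0.7 in, Ī = 0.0003976 in⁴.
Hole 3 (subtracted): ⌀0.3, A = 0.07069 in², y = 0.7 in, Ī = 0.0003976 in⁴.
Hole 4 (subtracted): ⌀0.3, A = 0.07069 in², y = 0.7 in, Ī = 0.0003976 in⁴.
By symmetry the centroid is at mid-height, ȳ = 0.7 in.
All pieces are centred on the centroidal x-axis, so I = ΣĪ (holes subtracted) = 1.142 in⁴.

Ix ≈ 1.1 in⁴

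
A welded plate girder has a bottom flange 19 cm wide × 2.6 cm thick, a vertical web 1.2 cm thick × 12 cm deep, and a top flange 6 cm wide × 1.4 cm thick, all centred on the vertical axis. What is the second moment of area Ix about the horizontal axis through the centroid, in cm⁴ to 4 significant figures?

Treat the section as a set of non-overlapping primitives; coordinates are from the bounding-box lower-left.
Bottom plate: 19 × 2.6, A = 49.4 cm², y = 1.3 cm, Ī = 27.8287 cm⁴.
Web plate: 1.2 × 12, A = 14.4 cm², y = 8.6 cm, Ī = 172.8 cm⁴.
Top plate: 6 × 1.4, A = 8.4 cm², y = 15.3 cm, Ī = 1.372 cm⁴.
Centroid: ȳ = ΣA·y / ΣA = 4.38476 cm.
Transfer each piece to the horizontal axis through the centroid using Ī + A·d² with d = y − 4.38476:
  bottom plate: d = -3.08476 cm → contributes +497.908 cm⁴
  web plate: d = 4.21524 cm → contributes +428.662 cm⁴
  top plate: d = 10.9152 cm → contributes +1002.17 cm⁴
Total I = 1928.74 cm⁴.

Ix ≈ 1929 cm⁴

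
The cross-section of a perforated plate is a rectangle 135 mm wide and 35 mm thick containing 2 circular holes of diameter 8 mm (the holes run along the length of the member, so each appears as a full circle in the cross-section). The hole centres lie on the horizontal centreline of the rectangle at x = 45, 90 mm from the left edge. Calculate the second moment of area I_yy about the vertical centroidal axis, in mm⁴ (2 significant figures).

I_yy ≈ 7.1 × 10⁶ mm⁴

Treat the section as a set of non-overlapping primitives; coordinates are from the bounding-box lower-left.
Plate: 135 × 35, A = 4 725 mm², x = 67.5 mm, Ī = 7 176 094 mm⁴.
Hole 1 (subtracted): ⌀8, A = 50.27 mm², x = 45 mm, Ī = 201.1 mm⁴.
Hole 2 (subtracted): ⌀8, A = 50.27 mm², x = 90 mm, Ī = 201.1 mm⁴.
By symmetry the centroid is at mid-width, x̄ = 67.5 mm.
Transfer each piece to the vertical centroidal axis using Ī + A·d² with d = x − 67.5:
  plate: d = 0 mm → contributes +7 176 094 mm⁴
  hole 1: d = -22.5 mm → contributes −25 648 mm⁴
  hole 2: d = 22.5 mm → contributes −25 648 mm⁴
Total I = 7 124 798 mm⁴.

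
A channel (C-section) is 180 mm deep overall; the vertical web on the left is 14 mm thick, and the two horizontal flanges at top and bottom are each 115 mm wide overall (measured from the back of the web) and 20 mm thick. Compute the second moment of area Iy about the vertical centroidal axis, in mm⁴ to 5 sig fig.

Iy ≈ 8.6066 × 10⁶ mm⁴

Decompose the section into non-overlapping parts with the origin at the bottom-left of its bounding rectangle.
Web: 14 × 180, A = 2 520 mm², x = 7 mm, Ī = 41 160 mm⁴.
Top flange (beyond web): 101 × 20, A = 2 020 mm², x = 64.5 mm, Ī = 1 717 168 mm⁴.
Bottom flange (beyond web): 101 × 20, A = 2 020 mm², x = 64.5 mm, Ī = 1 717 168 mm⁴.
Centroid: x̄ = ΣA·x / ΣA = 42.41159 mm.
Transfer each piece to the vertical centroidal axis using Ī + A·d² with d = x − 42.41159:
  web: d = -35.41159 mm → contributes +3 201 191 mm⁴
  top flange (beyond web): d = 22.08841 mm → contributes +2 702 722 mm⁴
  bottom flange (beyond web): d = 22.08841 mm → contributes +2 702 722 mm⁴
Total I = 8 606 635 mm⁴.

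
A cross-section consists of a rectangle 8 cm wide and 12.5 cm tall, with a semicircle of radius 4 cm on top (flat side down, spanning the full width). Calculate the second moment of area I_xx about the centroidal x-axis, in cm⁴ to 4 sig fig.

I_xx ≈ 2599 cm⁴

Treat the section as a set of non-overlapping primitives; coordinates are from the bounding-box lower-left.
Rectangular body: 8 × 12.5, A = 100 cm², y = 6.25 cm, Ī = 1302.08 cm⁴.
Semicircular cap: semicircle r = 4, A = 25.1327 cm², y = 14.1977 cm, Ī = 28.0978 cm⁴.
Centroid: ȳ = ΣA·y / ΣA = 7.84628 cm.
Transfer each piece to the centroidal x-axis using Ī + A·d² with d = y − 7.84628:
  rectangular body: d = -1.59628 cm → contributes +1556.89 cm⁴
  semicircular cap: d = 6.35138 cm → contributes +1041.95 cm⁴
Total I = 2598.85 cm⁴.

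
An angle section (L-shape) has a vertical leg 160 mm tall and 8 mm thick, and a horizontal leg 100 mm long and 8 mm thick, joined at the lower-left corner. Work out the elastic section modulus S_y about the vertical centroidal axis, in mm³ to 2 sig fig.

S_y ≈ 2.2 × 10⁴ mm³

Decompose the section into non-overlapping parts with the origin at the bottom-left of its bounding rectangle.
Vertical leg: 8 × 160, A = 1 280 mm², x = 4 mm, Ī = 6 827 mm⁴.
Horizontal leg (remainder): 92 × 8, A = 736 mm², x = 54 mm, Ī = 519 125 mm⁴.
Centroid: x̄ = ΣA·x / ΣA = 22.25 mm.
Transfer each piece to the vertical centroidal axis using Ī + A·d² with d = x − 22.25:
  vertical leg: d = -18.25 mm → contributes +433 332 mm⁴
  horizontal leg (remainder): d = 31.75 mm → contributes +1 260 874 mm⁴
Total I = 1 694 206 mm⁴.
Extreme fibre distance c = 77.75 mm; S = I/c = 21 792 mm³.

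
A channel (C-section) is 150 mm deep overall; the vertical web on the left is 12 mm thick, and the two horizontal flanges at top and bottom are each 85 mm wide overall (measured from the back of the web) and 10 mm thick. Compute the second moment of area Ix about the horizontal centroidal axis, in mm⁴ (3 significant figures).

Decompose the section into non-overlapping parts with the origin at the bottom-left of its bounding rectangle.
Web: 12 × 150, A = 1 800 mm², y = 75 mm, Ī = 3 375 000 mm⁴.
Top flange (beyond web): 73 × 10, A = 730 mm², y = 145 mm, Ī = 6083.3 mm⁴.
Bottom flange (beyond web): 73 × 10, A = 730 mm², y = 5 mm, Ī = 6083.3 mm⁴.
By symmetry the centroid is at mid-height, ȳ = 75 mm.
Transfer each piece to the horizontal centroidal axis using Ī + A·d² with d = y − 75:
  web: d = 0 mm → contributes +3 375 000 mm⁴
  top flange (beyond web): d = 70 mm → contributes +3 583 083 mm⁴
  bottom flange (beyond web): d = -70 mm → contributes +3 583 083 mm⁴
Total I = 10 541 167 mm⁴.

Ix ≈ 1.05 × 10⁷ mm⁴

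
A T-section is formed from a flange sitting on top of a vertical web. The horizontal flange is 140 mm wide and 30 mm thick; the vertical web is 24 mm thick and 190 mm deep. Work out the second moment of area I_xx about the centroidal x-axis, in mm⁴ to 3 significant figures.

Split into non-overlapping primitives; take the origin at the lower-left of the bounding box.
Flange: 140 × 30, A = 4 200 mm², y = 205 mm, Ī = 315 000 mm⁴.
Web: 24 × 190, A = 4 560 mm², y = 95 mm, Ī = 13 718 000 mm⁴.
Centroid: ȳ = ΣA·y / ΣA = 147.74 mm.
Transfer each piece to the centroidal x-axis using Ī + A·d² with d = y − 147.74:
  flange: d = 57.26 mm → contributes +14 085 704 mm⁴
  web: d = -52.74 mm → contributes +26 401 543 mm⁴
Total I = 40 487 247 mm⁴.

I_xx ≈ 4.05 × 10⁷ mm⁴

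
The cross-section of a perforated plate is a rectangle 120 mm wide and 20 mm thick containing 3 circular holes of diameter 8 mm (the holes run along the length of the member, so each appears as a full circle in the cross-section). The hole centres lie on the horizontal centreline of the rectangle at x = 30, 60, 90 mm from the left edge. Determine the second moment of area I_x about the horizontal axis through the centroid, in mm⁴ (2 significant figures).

I_x ≈ 7.9 × 10⁴ mm⁴

Decompose the section into non-overlapping parts with the origin at the bottom-left of its bounding rectangle.
Plate: 120 × 20, A = 2 400 mm², y = 10 mm, Ī = 80 000 mm⁴.
Hole 1 (subtracted): ⌀8, A = 50.27 mm², y = 10 mm, Ī = 201.1 mm⁴.
Hole 2 (subtracted): ⌀8, A = 50.27 mm², y = 10 mm, Ī = 201.1 mm⁴.
Hole 3 (subtracted): ⌀8, A = 50.27 mm², y = 10 mm, Ī = 201.1 mm⁴.
By symmetry the centroid is at mid-height, ȳ = 10 mm.
All pieces are centred on the horizontal axis through the centroid, so I = ΣĪ (holes subtracted) = 79 397 mm⁴.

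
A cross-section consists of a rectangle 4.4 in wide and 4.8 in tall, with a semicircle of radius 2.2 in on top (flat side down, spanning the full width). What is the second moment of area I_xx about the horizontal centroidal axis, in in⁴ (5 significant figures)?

I_xx ≈ 105.25 in⁴

Treat the section as a set of non-overlapping primitives; coordinates are from the bounding-box lower-left.
Rectangular body: 4.4 × 4.8, A = 21.12 in², y = 2.4 in, Ī = 40.5504 in⁴.
Semicircular cap: semicircle r = 2.2, A = 7.602654 in², y = 5.733709 in, Ī = 2.571123 in⁴.
Centroid: ȳ = ΣA·y / ΣA = 3.282406 in.
Transfer each piece to the horizontal centroidal axis using Ī + A·d² with d = y − 3.282406:
  rectangular body: d = -0.8824058 in → contributes +56.99528 in⁴
  semicircular cap: d = 2.451303 in → contributes +48.25462 in⁴
Total I = 105.2499 in⁴.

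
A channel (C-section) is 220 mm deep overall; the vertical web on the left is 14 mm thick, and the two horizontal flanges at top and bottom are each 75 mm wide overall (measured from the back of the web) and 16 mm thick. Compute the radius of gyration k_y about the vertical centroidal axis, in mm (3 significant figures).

Treat the section as a set of non-overlapping primitives; coordinates are from the bounding-box lower-left.
Web: 14 × 220, A = 3 080 mm², x = 7 mm, Ī = 50 307 mm⁴.
Top flange (beyond web): 61 × 16, A = 976 mm², x = 44.5 mm, Ī = 302 641 mm⁴.
Bottom flange (beyond web): 61 × 16, A = 976 mm², x = 44.5 mm, Ī = 302 641 mm⁴.
Centroid: x̄ = ΣA·x / ΣA = 21.547 mm.
Transfer each piece to the vertical centroidal axis using Ī + A·d² with d = x − 21.547:
  web: d = -14.547 mm → contributes +702 073 mm⁴
  top flange (beyond web): d = 22.953 mm → contributes +816 842 mm⁴
  bottom flange (beyond web): d = 22.953 mm → contributes +816 842 mm⁴
Total I = 2 335 756 mm⁴.
Radius of gyration: k = √(I/A) = √(2 335 756 / 5 032) = 21.545 mm.

k_y ≈ 21.5 mm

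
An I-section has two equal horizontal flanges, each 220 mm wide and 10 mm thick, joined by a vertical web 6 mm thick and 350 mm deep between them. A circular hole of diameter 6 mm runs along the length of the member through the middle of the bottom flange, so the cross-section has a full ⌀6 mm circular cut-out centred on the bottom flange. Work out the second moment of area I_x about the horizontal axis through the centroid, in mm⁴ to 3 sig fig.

I_x ≈ 1.63 × 10⁸ mm⁴

Decompose the section into non-overlapping parts with the origin at the bottom-left of its bounding rectangle.
Bottom flange: 220 × 10, A = 2 200 mm², y = 5 mm, Ī = 18 333 mm⁴.
Web: 6 × 350, A = 2 100 mm², y = 185 mm, Ī = 21 437 500 mm⁴.
Top flange: 220 × 10, A = 2 200 mm², y = 365 mm, Ī = 18 333 mm⁴.
Hole (subtracted): ⌀6, A = 28.274 mm², y = 5 mm, Ī = 63.617 mm⁴.
Centroid: ȳ = ΣA·y / ΣA = 185.79 mm.
Transfer each piece to the horizontal axis through the centroid using Ī + A·d² with d = y − 185.79:
  bottom flange: d = -180.79 mm → contributes +71 922 525 mm⁴
  web: d = -0.7864 mm → contributes +21 438 799 mm⁴
  top flange: d = 179.21 mm → contributes +70 676 863 mm⁴
  hole: d = -180.79 mm → contributes −924 174 mm⁴
Total I = 163 114 012 mm⁴.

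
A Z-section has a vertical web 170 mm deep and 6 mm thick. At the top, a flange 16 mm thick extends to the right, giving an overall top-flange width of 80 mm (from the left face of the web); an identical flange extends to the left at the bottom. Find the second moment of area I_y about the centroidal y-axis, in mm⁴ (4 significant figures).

I_y ≈ 4.872 × 10⁶ mm⁴

Decompose the section into non-overlapping parts with the origin at the bottom-left of its bounding rectangle.
Web: 6 × 170, A = 1 020 mm², x = 77 mm, Ī = 3 060 mm⁴.
Top flange (beyond web): 74 × 16, A = 1 184 mm², x = 117 mm, Ī = 540 299 mm⁴.
Bottom flange (beyond web): 74 × 16, A = 1 184 mm², x = 37 mm, Ī = 540 299 mm⁴.
Centroid: x̄ = ΣA·x / ΣA = 77 mm.
Transfer each piece to the centroidal y-axis using Ī + A·d² with d = x − 77:
  web: d = 0 mm → contributes +3 060 mm⁴
  top flange (beyond web): d = 40 mm → contributes +2 434 699 mm⁴
  bottom flange (beyond web): d = -40 mm → contributes +2 434 699 mm⁴
Total I = 4 872 457 mm⁴.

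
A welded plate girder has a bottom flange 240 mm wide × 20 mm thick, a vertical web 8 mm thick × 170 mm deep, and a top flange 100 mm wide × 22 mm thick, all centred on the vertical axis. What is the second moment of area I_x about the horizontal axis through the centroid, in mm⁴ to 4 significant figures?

Break the section into simple shapes (no overlaps), measuring from the bottom-left corner of the bounding box.
Bottom plate: 240 × 20, A = 4 800 mm², y = 10 mm, Ī = 160 000 mm⁴.
Web plate: 8 × 170, A = 1 360 mm², y = 105 mm, Ī = 3 275 333 mm⁴.
Top plate: 100 × 22, A = 2 200 mm², y = 201 mm, Ī = 88733.3 mm⁴.
Centroid: ȳ = ΣA·y / ΣA = 75.7177 mm.
Transfer each piece to the horizontal axis through the centroid using Ī + A·d² with d = y − 75.7177:
  bottom plate: d = -65.7177 mm → contributes +20 890 319 mm⁴
  web plate: d = 29.2823 mm → contributes +4 441 469 mm⁴
  top plate: d = 125.282 mm → contributes +34 619 172 mm⁴
Total I = 59 950 960 mm⁴.

I_x ≈ 5.995 × 10⁷ mm⁴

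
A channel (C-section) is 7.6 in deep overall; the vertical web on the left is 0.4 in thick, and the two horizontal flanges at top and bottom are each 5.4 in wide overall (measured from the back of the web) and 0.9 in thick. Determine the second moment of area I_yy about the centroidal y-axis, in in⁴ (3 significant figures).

I_yy ≈ 35.4 in⁴

Decompose the section into non-overlapping parts with the origin at the bottom-left of its bounding rectangle.
Web: 0.4 × 7.6, A = 3.04 in², x = 0.2 in, Ī = 0.040533 in⁴.
Top flange (beyond web): 5 × 0.9, A = 4.5 in², x = 2.9 in, Ī = 9.375 in⁴.
Bottom flange (beyond web): 5 × 0.9, A = 4.5 in², x = 2.9 in, Ī = 9.375 in⁴.
Centroid: x̄ = ΣA·x / ΣA = 2.2183 in.
Transfer each piece to the centroidal y-axis using Ī + A·d² with d = x − 2.2183:
  web: d = -2.0183 in → contributes +12.424 in⁴
  top flange (beyond web): d = 0.68173 in → contributes +11.466 in⁴
  bottom flange (beyond web): d = 0.68173 in → contributes +11.466 in⁴
Total I = 35.357 in⁴.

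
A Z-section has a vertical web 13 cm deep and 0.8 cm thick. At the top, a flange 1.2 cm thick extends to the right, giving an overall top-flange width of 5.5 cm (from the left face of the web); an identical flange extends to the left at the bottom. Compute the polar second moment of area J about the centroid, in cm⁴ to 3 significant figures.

Treat the section as a set of non-overlapping primitives; coordinates are from the bounding-box lower-left.
Web: 0.8 × 13, A = 10.4 cm², y = 6.5 cm, Ī = 146.47 cm⁴.
Top flange (beyond web): 4.7 × 1.2, A = 5.64 cm², y = 12.4 cm, Ī = 0.6768 cm⁴.
Bottom flange (beyond web): 4.7 × 1.2, A = 5.64 cm², y = 0.6 cm, Ī = 0.6768 cm⁴.
Centroid: ȳ = ΣA·y / ΣA = 6.5 cm.
Transfer each piece to the centroidal x-axis using Ī + A·d² with d = y − 6.5:
  web: d = 0 cm → contributes +146.47 cm⁴
  top flange (beyond web): d = 5.9 cm → contributes +197.01 cm⁴
  bottom flange (beyond web): d = -5.9 cm → contributes +197.01 cm⁴
Total I = 540.48 cm⁴.
For the y-axis: x̄ = 5.1 cm.
Repeating about the centroidal y-axis gives I_y = 106.62 cm⁴.
Polar second moment: J = I_x + I_y = 647.1 cm⁴.

J ≈ 647 cm⁴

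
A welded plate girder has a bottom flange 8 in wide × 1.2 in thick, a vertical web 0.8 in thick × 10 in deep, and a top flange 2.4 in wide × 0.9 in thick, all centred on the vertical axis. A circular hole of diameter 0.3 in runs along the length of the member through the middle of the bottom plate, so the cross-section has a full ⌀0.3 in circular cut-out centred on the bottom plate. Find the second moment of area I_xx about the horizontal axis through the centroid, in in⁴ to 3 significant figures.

I_xx ≈ 343 in⁴

Treat the section as a set of non-overlapping primitives; coordinates are from the bounding-box lower-left.
Bottom plate: 8 × 1.2, A = 9.6 in², y = 0.6 in, Ī = 1.152 in⁴.
Web plate: 0.8 × 10, A = 8 in², y = 6.2 in, Ī = 66.667 in⁴.
Top plate: 2.4 × 0.9, A = 2.16 in², y = 11.65 in, Ī = 0.1458 in⁴.
Hole (subtracted): ⌀0.3, A = 0.070686 in², y = 0.6 in, Ī = 0.00039761 in⁴.
Centroid: ȳ = ΣA·y / ΣA = 4.0876 in.
Transfer each piece to the horizontal axis through the centroid using Ī + A·d² with d = y − 4.0876:
  bottom plate: d = -3.4876 in → contributes +117.92 in⁴
  web plate: d = 2.1124 in → contributes +102.37 in⁴
  top plate: d = 7.5624 in → contributes +123.68 in⁴
  hole: d = -3.4876 in → contributes −0.86016 in⁴
Total I = 343.1 in⁴.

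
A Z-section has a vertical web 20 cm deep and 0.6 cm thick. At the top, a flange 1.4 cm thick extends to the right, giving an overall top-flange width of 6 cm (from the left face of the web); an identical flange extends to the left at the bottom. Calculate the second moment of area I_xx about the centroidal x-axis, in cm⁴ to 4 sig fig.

Decompose the section into non-overlapping parts with the origin at the bottom-left of its bounding rectangle.
Web: 0.6 × 20, A = 12 cm², y = 10 cm, Ī = 400 cm⁴.
Top flange (beyond web): 5.4 × 1.4, A = 7.56 cm², y = 19.3 cm, Ī = 1.2348 cm⁴.
Bottom flange (beyond web): 5.4 × 1.4, A = 7.56 cm², y = 0.7 cm, Ī = 1.2348 cm⁴.
Centroid: ȳ = ΣA·y / ΣA = 10 cm.
Transfer each piece to the centroidal x-axis using Ī + A·d² with d = y − 10:
  web: d = 0 cm → contributes +400 cm⁴
  top flange (beyond web): d = 9.3 cm → contributes +655.099 cm⁴
  bottom flange (beyond web): d = -9.3 cm → contributes +655.099 cm⁴
Total I = 1710.2 cm⁴.

I_xx ≈ 1710 cm⁴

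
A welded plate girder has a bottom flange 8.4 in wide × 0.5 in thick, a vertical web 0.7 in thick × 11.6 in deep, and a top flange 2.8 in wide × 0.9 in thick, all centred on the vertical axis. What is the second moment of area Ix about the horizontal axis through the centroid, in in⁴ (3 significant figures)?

Ix ≈ 337 in⁴

Split into non-overlapping primitives; take the origin at the lower-left of the bounding box.
Bottom plate: 8.4 × 0.5, A = 4.2 in², y = 0.25 in, Ī = 0.0875 in⁴.
Web plate: 0.7 × 11.6, A = 8.12 in², y = 6.3 in, Ī = 91.052 in⁴.
Top plate: 2.8 × 0.9, A = 2.52 in², y = 12.55 in, Ī = 0.1701 in⁴.
Centroid: ȳ = ΣA·y / ΣA = 5.6491 in.
Transfer each piece to the horizontal axis through the centroid using Ī + A·d² with d = y − 5.6491:
  bottom plate: d = -5.3991 in → contributes +122.52 in⁴
  web plate: d = 0.65094 in → contributes +94.493 in⁴
  top plate: d = 6.9009 in → contributes +120.18 in⁴
Total I = 337.19 in⁴.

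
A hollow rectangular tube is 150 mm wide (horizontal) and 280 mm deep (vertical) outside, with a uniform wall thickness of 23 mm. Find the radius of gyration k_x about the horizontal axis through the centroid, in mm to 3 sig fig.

Break the section into simple shapes (no overlaps), measuring from the bottom-left corner of the bounding box.
Outer rectangle: 150 × 280, A = 42 000 mm², y = 140 mm, Ī = 274 400 000 mm⁴.
Inner void (subtracted): 104 × 234, A = 24 336 mm², y = 140 mm, Ī = 111 045 168 mm⁴.
By symmetry the centroid is at mid-height, ȳ = 140 mm.
All pieces are centred on the horizontal axis through the centroid, so I = ΣĪ (holes subtracted) = 163 354 832 mm⁴.
Radius of gyration: k = √(I/A) = √(163 354 832 / 17 664) = 96.166 mm.

k_x ≈ 96.2 mm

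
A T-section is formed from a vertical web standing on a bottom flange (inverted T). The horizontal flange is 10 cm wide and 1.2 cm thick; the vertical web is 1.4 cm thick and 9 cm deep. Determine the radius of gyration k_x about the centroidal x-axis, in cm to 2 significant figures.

Decompose the section into non-overlapping parts with the origin at the bottom-left of its bounding rectangle.
Flange: 10 × 1.2, A = 12 cm², y = 0.6 cm, Ī = 1.44 cm⁴.
Web: 1.4 × 9, A = 12.6 cm², y = 5.7 cm, Ī = 85.05 cm⁴.
Centroid: ȳ = ΣA·y / ΣA = 3.212 cm.
Transfer each piece to the centroidal x-axis using Ī + A·d² with d = y − 3.212:
  flange: d = -2.612 cm → contributes +83.32 cm⁴
  web: d = 2.488 cm → contributes +163 cm⁴
Total I = 246.4 cm⁴.
Radius of gyration: k = √(I/A) = √(246.4 / 24.6) = 3.165 cm.

k_x ≈ 3.2 cm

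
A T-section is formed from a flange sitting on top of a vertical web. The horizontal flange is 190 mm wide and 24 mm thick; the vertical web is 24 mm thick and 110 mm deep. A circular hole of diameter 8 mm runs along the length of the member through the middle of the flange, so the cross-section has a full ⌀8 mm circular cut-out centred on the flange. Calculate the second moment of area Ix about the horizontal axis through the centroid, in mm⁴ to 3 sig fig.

Treat the section as a set of non-overlapping primitives; coordinates are from the bounding-box lower-left.
Flange: 190 × 24, A = 4 560 mm², y = 122 mm, Ī = 218 880 mm⁴.
Web: 24 × 110, A = 2 640 mm², y = 55 mm, Ī = 2 662 000 mm⁴.
Hole (subtracted): ⌀8, A = 50.265 mm², y = 122 mm, Ī = 201.06 mm⁴.
Centroid: ȳ = ΣA·y / ΣA = 97.261 mm.
Transfer each piece to the horizontal axis through the centroid using Ī + A·d² with d = y − 97.261:
  flange: d = 24.739 mm → contributes +3 009 768 mm⁴
  web: d = -42.261 mm → contributes +7 376 934 mm⁴
  hole: d = 24.739 mm → contributes −30 965 mm⁴
Total I = 10 355 737 mm⁴.

Ix ≈ 1.04 × 10⁷ mm⁴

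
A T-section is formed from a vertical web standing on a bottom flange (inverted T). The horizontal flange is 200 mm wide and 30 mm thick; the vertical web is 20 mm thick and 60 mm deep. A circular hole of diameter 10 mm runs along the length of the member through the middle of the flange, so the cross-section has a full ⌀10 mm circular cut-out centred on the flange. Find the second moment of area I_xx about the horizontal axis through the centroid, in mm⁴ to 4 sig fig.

Treat the section as a set of non-overlapping primitives; coordinates are from the bounding-box lower-left.
Flange: 200 × 30, A = 6 000 mm², y = 15 mm, Ī = 450 000 mm⁴.
Web: 20 × 60, A = 1 200 mm², y = 60 mm, Ī = 360 000 mm⁴.
Hole (subtracted): ⌀10, A = 78.5398 mm², y = 15 mm, Ī = 490.874 mm⁴.
Centroid: ȳ = ΣA·y / ΣA = 22.5827 mm.
Transfer each piece to the horizontal axis through the centroid using Ī + A·d² with d = y − 22.5827:
  flange: d = -7.58271 mm → contributes +794 985 mm⁴
  web: d = 37.4173 mm → contributes +2 040 064 mm⁴
  hole: d = -7.58271 mm → contributes −5006.72 mm⁴
Total I = 2 830 043 mm⁴.

I_xx ≈ 2.830 × 10⁶ mm⁴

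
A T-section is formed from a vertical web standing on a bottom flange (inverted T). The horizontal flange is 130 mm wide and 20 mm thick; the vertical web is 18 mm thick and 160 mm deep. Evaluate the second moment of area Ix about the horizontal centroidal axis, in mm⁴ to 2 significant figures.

Decompose the section into non-overlapping parts with the origin at the bottom-left of its bounding rectangle.
Flange: 130 × 20, A = 2 600 mm², y = 10 mm, Ī = 86 667 mm⁴.
Web: 18 × 160, A = 2 880 mm², y = 100 mm, Ī = 6 144 000 mm⁴.
Centroid: ȳ = ΣA·y / ΣA = 57.3 mm.
Transfer each piece to the horizontal centroidal axis using Ī + A·d² with d = y − 57.3:
  flange: d = -47.3 mm → contributes +5 903 441 mm⁴
  web: d = 42.7 mm → contributes +11 395 255 mm⁴
Total I = 17 298 696 mm⁴.

Ix ≈ 1.7 × 10⁷ mm⁴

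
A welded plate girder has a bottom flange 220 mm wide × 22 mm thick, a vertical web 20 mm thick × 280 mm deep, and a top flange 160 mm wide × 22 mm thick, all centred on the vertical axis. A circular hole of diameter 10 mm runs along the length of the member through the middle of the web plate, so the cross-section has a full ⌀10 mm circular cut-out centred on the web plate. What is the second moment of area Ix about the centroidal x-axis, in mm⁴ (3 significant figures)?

Split into non-overlapping primitives; take the origin at the lower-left of the bounding box.
Bottom plate: 220 × 22, A = 4 840 mm², y = 11 mm, Ī = 195 213 mm⁴.
Web plate: 20 × 280, A = 5 600 mm², y = 162 mm, Ī = 36 586 667 mm⁴.
Top plate: 160 × 22, A = 3 520 mm², y = 313 mm, Ī = 141 973 mm⁴.
Hole (subtracted): ⌀10, A = 78.54 mm², y = 162 mm, Ī = 490.87 mm⁴.
Centroid: ȳ = ΣA·y / ΣA = 147.64 mm.
Transfer each piece to the centroidal x-axis using Ī + A·d² with d = y − 147.64:
  bottom plate: d = -136.64 mm → contributes +90 562 076 mm⁴
  web plate: d = 14.359 mm → contributes +37 741 235 mm⁴
  top plate: d = 165.36 mm → contributes +96 391 115 mm⁴
  hole: d = 14.359 mm → contributes −16 684 mm⁴
Total I = 224 677 742 mm⁴.

Ix ≈ 2.25 × 10⁸ mm⁴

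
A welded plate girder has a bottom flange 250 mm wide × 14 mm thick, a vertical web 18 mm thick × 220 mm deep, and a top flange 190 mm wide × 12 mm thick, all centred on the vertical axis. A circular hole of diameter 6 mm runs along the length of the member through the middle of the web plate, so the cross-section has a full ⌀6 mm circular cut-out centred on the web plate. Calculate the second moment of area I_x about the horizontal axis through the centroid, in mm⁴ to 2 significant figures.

Treat the section as a set of non-overlapping primitives; coordinates are from the bounding-box lower-left.
Bottom plate: 250 × 14, A = 3 500 mm², y = 7 mm, Ī = 57 167 mm⁴.
Web plate: 18 × 220, A = 3 960 mm², y = 124 mm, Ī = 15 972 000 mm⁴.
Top plate: 190 × 12, A = 2 280 mm², y = 240 mm, Ī = 27 360 mm⁴.
Hole (subtracted): ⌀6, A = 28.27 mm², y = 124 mm, Ī = 63.62 mm⁴.
Centroid: ȳ = ΣA·y / ΣA = 109.1 mm.
Transfer each piece to the horizontal axis through the centroid using Ī + A·d² with d = y − 109.1:
  bottom plate: d = -102.1 mm → contributes +36 519 403 mm⁴
  web plate: d = 14.93 mm → contributes +16 854 995 mm⁴
  top plate: d = 130.9 mm → contributes +39 114 107 mm⁴
  hole: d = 14.93 mm → contributes −6 368 mm⁴
Total I = 92 482 137 mm⁴.

I_x ≈ 9.2 × 10⁷ mm⁴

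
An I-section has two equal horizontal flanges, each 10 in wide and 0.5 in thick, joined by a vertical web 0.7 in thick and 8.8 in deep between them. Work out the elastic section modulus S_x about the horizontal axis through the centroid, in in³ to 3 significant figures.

S_x ≈ 52.3 in³

Break the section into simple shapes (no overlaps), measuring from the bottom-left corner of the bounding box.
Bottom flange: 10 × 0.5, A = 5 in², y = 0.25 in, Ī = 0.10417 in⁴.
Web: 0.7 × 8.8, A = 6.16 in², y = 4.9 in, Ī = 39.753 in⁴.
Top flange: 10 × 0.5, A = 5 in², y = 9.55 in, Ī = 0.10417 in⁴.
By symmetry the centroid is at mid-height, ȳ = 4.9 in.
Transfer each piece to the horizontal axis through the centroid using Ī + A·d² with d = y − 4.9:
  bottom flange: d = -4.65 in → contributes +108.22 in⁴
  web: d = 0 in → contributes +39.753 in⁴
  top flange: d = 4.65 in → contributes +108.22 in⁴
Total I = 256.19 in⁴.
Extreme fibre distance c = 4.9 in; S = I/c = 52.283 in³.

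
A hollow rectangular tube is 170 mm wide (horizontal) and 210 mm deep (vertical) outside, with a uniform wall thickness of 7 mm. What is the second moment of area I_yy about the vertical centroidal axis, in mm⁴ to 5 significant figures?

Decompose the section into non-overlapping parts with the origin at the bottom-left of its bounding rectangle.
Outer rectangle: 170 × 210, A = 35 700 mm², x = 85 mm, Ī = 85 977 500 mm⁴.
Inner void (subtracted): 156 × 196, A = 30 576 mm², x = 85 mm, Ī = 62 008 128 mm⁴.
By symmetry the centroid is at mid-width, x̄ = 85 mm.
All pieces are centred on the vertical centroidal axis, so I = ΣĪ (holes subtracted) = 23 969 372 mm⁴.

I_yy ≈ 2.3969 × 10⁷ mm⁴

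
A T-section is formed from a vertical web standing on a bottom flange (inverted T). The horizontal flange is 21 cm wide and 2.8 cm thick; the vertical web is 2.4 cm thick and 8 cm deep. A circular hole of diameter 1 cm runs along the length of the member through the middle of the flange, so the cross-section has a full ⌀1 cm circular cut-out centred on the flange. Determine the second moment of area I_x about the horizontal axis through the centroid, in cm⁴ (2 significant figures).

Split into non-overlapping primitives; take the origin at the lower-left of the bounding box.
Flange: 21 × 2.8, A = 58.8 cm², y = 1.4 cm, Ī = 38.42 cm⁴.
Web: 2.4 × 8, A = 19.2 cm², y = 6.8 cm, Ī = 102.4 cm⁴.
Hole (subtracted): ⌀1, A = 0.7854 cm², y = 1.4 cm, Ī = 0.04909 cm⁴.
Centroid: ȳ = ΣA·y / ΣA = 2.743 cm.
Transfer each piece to the horizontal axis through the centroid using Ī + A·d² with d = y − 2.743:
  flange: d = -1.343 cm → contributes +144.4 cm⁴
  web: d = 4.057 cm → contributes +418.5 cm⁴
  hole: d = -1.343 cm → contributes −1.465 cm⁴
Total I = 561.4 cm⁴.

I_x ≈ 560 cm⁴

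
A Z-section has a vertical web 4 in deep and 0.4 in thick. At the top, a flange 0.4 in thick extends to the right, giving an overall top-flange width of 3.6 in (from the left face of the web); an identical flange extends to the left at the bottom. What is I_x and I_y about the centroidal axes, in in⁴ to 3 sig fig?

I_x ≈ 10.5 in⁴, I_y ≈ 10.5 in⁴

Break the section into simple shapes (no overlaps), measuring from the bottom-left corner of the bounding box.
Web: 0.4 × 4, A = 1.6 in², y = 2 in, Ī = 2.1333 in⁴.
Top flange (beyond web): 3.2 × 0.4, A = 1.28 in², y = 3.8 in, Ī = 0.017067 in⁴.
Bottom flange (beyond web): 3.2 × 0.4, A = 1.28 in², y = 0.2 in, Ī = 0.017067 in⁴.
Centroid: ȳ = ΣA·y / ΣA = 2 in.
Transfer each piece to the centroidal x-axis using Ī + A·d² with d = y − 2:
  web: d = 0 in → contributes +2.1333 in⁴
  top flange (beyond web): d = 1.8 in → contributes +4.1643 in⁴
  bottom flange (beyond web): d = -1.8 in → contributes +4.1643 in⁴
Total I = 10.462 in⁴.
For the y-axis: x̄ = 3.4 in.
Repeating about the centroidal y-axis gives I_y = 10.5 in⁴.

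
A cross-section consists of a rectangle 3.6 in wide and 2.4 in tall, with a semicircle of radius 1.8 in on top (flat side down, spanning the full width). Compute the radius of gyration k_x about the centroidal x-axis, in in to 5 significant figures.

Split into non-overlapping primitives; take the origin at the lower-left of the bounding box.
Rectangular body: 3.6 × 2.4, A = 8.64 in², y = 1.2 in, Ī = 4.1472 in⁴.
Semicircular cap: semicircle r = 1.8, A = 5.08938 in², y = 3.163944 in, Ī = 1.152185 in⁴.
Centroid: ȳ = ΣA·y / ΣA = 1.928019 in.
Transfer each piece to the centroidal x-axis using Ī + A·d² with d = y − 1.928019:
  rectangular body: d = -0.7280195 in → contributes +8.726507 in⁴
  semicircular cap: d = 1.235924 in → contributes +8.926257 in⁴
Total I = 17.65276 in⁴.
Radius of gyration: k = √(I/A) = √(17.65276 / 13.72938) = 1.133916 in.

k_x ≈ 1.1339 in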